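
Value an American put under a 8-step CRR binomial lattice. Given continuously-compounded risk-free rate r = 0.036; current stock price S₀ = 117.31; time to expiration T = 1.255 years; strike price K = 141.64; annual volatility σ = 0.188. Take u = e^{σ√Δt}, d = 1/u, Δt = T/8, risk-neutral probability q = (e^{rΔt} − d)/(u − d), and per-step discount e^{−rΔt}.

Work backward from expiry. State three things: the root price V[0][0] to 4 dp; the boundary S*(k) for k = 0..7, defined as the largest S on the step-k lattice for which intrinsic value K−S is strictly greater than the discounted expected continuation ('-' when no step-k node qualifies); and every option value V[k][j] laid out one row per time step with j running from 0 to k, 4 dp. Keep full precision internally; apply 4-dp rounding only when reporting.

price = 24.6690
boundary = - 108.8922 101.0784 108.8922 117.3100 108.8922 117.3100 126.3786
tree:
24.6690
32.7478 17.4624
40.5616 24.3658 11.2647
47.8148 32.7478 16.8752 6.1959
54.5474 40.5616 24.3300 10.1609 2.5946
60.7969 47.8148 32.7478 16.0943 4.7812 0.5994
66.5980 54.5474 40.5616 24.3300 8.6490 1.2543 0.0000
71.9828 60.7969 47.8148 32.7478 15.2614 2.6246 0.0000 0.0000
76.9812 66.5980 54.5474 40.5616 24.3300 5.4918 0.0000 0.0000 0.0000

Δt=0.15687, u=1.07730, d=0.92824, q=0.51939, disc=e^(-rΔt)=0.99437
k=8 terminal: V=max(K-S,0) → 76.9812 66.5980 54.5474 40.5616 24.3300 5.4918 0.0000 0.0000 0.0000
k=7: j=0 S=69.6572 intr=71.9828 cont=71.1851 V=71.9828[EX]; j=1 S=80.8431 intr=60.7969 cont=59.9993 V=60.7969[EX]; j=2 S=93.8252 intr=47.8148 cont=47.0171 V=47.8148[EX]; j=3 S=108.8922 intr=32.7478 cont=31.9502 V=32.7478[EX]; j=4 S=126.3786 intr=15.2614 cont=14.4638 V=15.2614[EX]; j=5 S=146.6731 intr=0.0000 cont=2.6246 V=2.6246[hold]; j=6 S=170.2265 intr=0.0000 cont=0.0000 V=0.0000[hold]; j=7 S=197.5623 intr=0.0000 cont=0.0000 V=0.0000[hold]  S*(7)=126.3786
k=6: j=0 S=75.0420 intr=66.5980 cont=65.8003 V=66.5980[EX]; j=1 S=87.0926 intr=54.5474 cont=53.7497 V=54.5474[EX]; j=2 S=101.0784 intr=40.5616 cont=39.7640 V=40.5616[EX]; j=3 S=117.3100 intr=24.3300 cont=23.5323 V=24.3300[EX]; j=4 S=136.1482 intr=5.4918 cont=8.6490 V=8.6490[hold]; j=5 S=158.0115 intr=0.0000 cont=1.2543 V=1.2543[hold]; j=6 S=183.3858 intr=0.0000 cont=0.0000 V=0.0000[hold]  S*(6)=117.3100
k=5: j=0 S=80.8431 intr=60.7969 cont=59.9993 V=60.7969[EX]; j=1 S=93.8252 intr=47.8148 cont=47.0171 V=47.8148[EX]; j=2 S=108.8922 intr=32.7478 cont=31.9502 V=32.7478[EX]; j=3 S=126.3786 intr=15.2614 cont=16.0943 V=16.0943[hold]; j=4 S=146.6731 intr=0.0000 cont=4.7812 V=4.7812[hold]; j=5 S=170.2265 intr=0.0000 cont=0.5994 V=0.5994[hold]  S*(5)=108.8922
k=4: j=0 S=87.0926 intr=54.5474 cont=53.7497 V=54.5474[EX]; j=1 S=101.0784 intr=40.5616 cont=39.7640 V=40.5616[EX]; j=2 S=117.3100 intr=24.3300 cont=23.9625 V=24.3300[EX]; j=3 S=136.1482 intr=5.4918 cont=10.1609 V=10.1609[hold]; j=4 S=158.0115 intr=0.0000 cont=2.5946 V=2.5946[hold]  S*(4)=117.3100
k=3: j=0 S=93.8252 intr=47.8148 cont=47.0171 V=47.8148[EX]; j=1 S=108.8922 intr=32.7478 cont=31.9502 V=32.7478[EX]; j=2 S=126.3786 intr=15.2614 cont=16.8752 V=16.8752[hold]; j=3 S=146.6731 intr=0.0000 cont=6.1959 V=6.1959[hold]  S*(3)=108.8922
k=2: j=0 S=101.0784 intr=40.5616 cont=39.7640 V=40.5616[EX]; j=1 S=117.3100 intr=24.3300 cont=24.3658 V=24.3658[hold]; j=2 S=136.1482 intr=5.4918 cont=11.2647 V=11.2647[hold]  S*(2)=101.0784
k=1: j=0 S=108.8922 intr=32.7478 cont=31.9687 V=32.7478[EX]; j=1 S=126.3786 intr=15.2614 cont=17.4624 V=17.4624[hold]  S*(1)=108.8922
k=0: j=0 S=117.3100 intr=24.3300 cont=24.6690 V=24.6690[hold]  S*(0)=-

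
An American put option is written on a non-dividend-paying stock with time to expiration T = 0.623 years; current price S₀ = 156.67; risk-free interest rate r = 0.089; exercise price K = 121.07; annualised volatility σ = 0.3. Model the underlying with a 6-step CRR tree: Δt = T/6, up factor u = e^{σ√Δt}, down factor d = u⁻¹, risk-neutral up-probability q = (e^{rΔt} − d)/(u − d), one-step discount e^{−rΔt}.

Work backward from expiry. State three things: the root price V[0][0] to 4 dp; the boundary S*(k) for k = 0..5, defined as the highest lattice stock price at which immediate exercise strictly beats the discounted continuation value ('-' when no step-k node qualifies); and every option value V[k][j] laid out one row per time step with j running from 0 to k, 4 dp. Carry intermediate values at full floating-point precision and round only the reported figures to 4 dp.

Δt=0.10383, u=1.10150, d=0.90786, q=0.52380, disc=e^(-rΔt)=0.99080
k=6 terminal: V=max(K-S,0) → 33.3522 14.6426 0.0000 0.0000 0.0000 0.0000 0.0000
k=5: j=0 S=96.6208 intr=24.4492 cont=23.3355 V=24.4492[EX]; j=1 S=117.2294 intr=3.8406 cont=6.9087 V=6.9087[hold]; j=2 S=142.2338 intr=0.0000 cont=0.0000 V=0.0000[hold]; j=3 S=172.5714 intr=0.0000 cont=0.0000 V=0.0000[hold]; j=4 S=209.3799 intr=0.0000 cont=0.0000 V=0.0000[hold]; j=5 S=254.0394 intr=0.0000 cont=0.0000 V=0.0000[hold]  S*(5)=96.6208
k=4: j=0 S=106.4274 intr=14.6426 cont=15.1212 V=15.1212[hold]; j=1 S=129.1278 intr=0.0000 cont=3.2597 V=3.2597[hold]; j=2 S=156.6700 intr=0.0000 cont=0.0000 V=0.0000[hold]; j=3 S=190.0868 intr=0.0000 cont=0.0000 V=0.0000[hold]; j=4 S=230.6312 intr=0.0000 cont=0.0000 V=0.0000[hold]  S*(4)=-
k=3: j=0 S=117.2294 intr=3.8406 cont=8.8262 V=8.8262[hold]; j=1 S=142.2338 intr=0.0000 cont=1.5380 V=1.5380[hold]; j=2 S=172.5714 intr=0.0000 cont=0.0000 V=0.0000[hold]; j=3 S=209.3799 intr=0.0000 cont=0.0000 V=0.0000[hold]  S*(3)=-
k=2: j=0 S=129.1278 intr=0.0000 cont=4.9626 V=4.9626[hold]; j=1 S=156.6700 intr=0.0000 cont=0.7257 V=0.7257[hold]; j=2 S=190.0868 intr=0.0000 cont=0.0000 V=0.0000[hold]  S*(2)=-
k=1: j=0 S=142.2338 intr=0.0000 cont=2.7181 V=2.7181[hold]; j=1 S=172.5714 intr=0.0000 cont=0.3424 V=0.3424[hold]  S*(1)=-
k=0: j=0 S=156.6700 intr=0.0000 cont=1.4601 V=1.4601[hold]  S*(0)=-

price = 1.4601
boundary = - - - - - 96.6208
tree:
1.4601
2.7181 0.3424
4.9626 0.7257 0.0000
8.8262 1.5380 0.0000 0.0000
15.1212 3.2597 0.0000 0.0000 0.0000
24.4492 6.9087 0.0000 0.0000 0.0000 0.0000
33.3522 14.6426 0.0000 0.0000 0.0000 0.0000 0.0000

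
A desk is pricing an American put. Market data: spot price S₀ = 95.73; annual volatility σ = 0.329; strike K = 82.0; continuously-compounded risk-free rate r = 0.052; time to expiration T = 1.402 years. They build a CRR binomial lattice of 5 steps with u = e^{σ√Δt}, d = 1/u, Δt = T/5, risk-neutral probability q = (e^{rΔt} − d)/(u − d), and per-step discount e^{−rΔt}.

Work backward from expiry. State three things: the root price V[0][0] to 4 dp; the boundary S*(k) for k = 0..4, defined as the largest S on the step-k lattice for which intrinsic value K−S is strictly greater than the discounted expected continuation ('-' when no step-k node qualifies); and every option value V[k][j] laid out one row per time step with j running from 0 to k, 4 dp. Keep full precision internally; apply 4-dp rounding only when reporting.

Δt=0.28040, u=1.19031, d=0.84012, q=0.49850, disc=e^(-rΔt)=0.98552
k=5 terminal: V=max(K-S,0) → 41.9368 25.2368 1.5757 0.0000 0.0000 0.0000
k=4: j=0 S=47.6877 intr=34.3123 cont=33.1254 V=34.3123[EX]; j=1 S=67.5658 intr=14.4342 cont=13.2472 V=14.4342[EX]; j=2 S=95.7300 intr=0.0000 cont=0.7788 V=0.7788[hold]; j=3 S=135.6342 intr=0.0000 cont=0.0000 V=0.0000[hold]; j=4 S=192.1720 intr=0.0000 cont=0.0000 V=0.0000[hold]  S*(4)=67.5658
k=3: j=0 S=56.7632 intr=25.2368 cont=24.0499 V=25.2368[EX]; j=1 S=80.4243 intr=1.5757 cont=7.5166 V=7.5166[hold]; j=2 S=113.9485 intr=0.0000 cont=0.3849 V=0.3849[hold]; j=3 S=161.4468 intr=0.0000 cont=0.0000 V=0.0000[hold]  S*(3)=56.7632
k=2: j=0 S=67.5658 intr=14.4342 cont=16.1659 V=16.1659[hold]; j=1 S=95.7300 intr=0.0000 cont=3.9041 V=3.9041[hold]; j=2 S=135.6342 intr=0.0000 cont=0.1902 V=0.1902[hold]  S*(2)=-
k=1: j=0 S=80.4243 intr=1.5757 cont=9.9079 V=9.9079[hold]; j=1 S=113.9485 intr=0.0000 cont=2.0230 V=2.0230[hold]  S*(1)=-
k=0: j=0 S=95.7300 intr=0.0000 cont=5.8908 V=5.8908[hold]  S*(0)=-

price = 5.8908
boundary = - - - 56.7632 67.5658
tree:
5.8908
9.9079 2.0230
16.1659 3.9041 0.1902
25.2368 7.5166 0.3849 0.0000
34.3123 14.4342 0.7788 0.0000 0.0000
41.9368 25.2368 1.5757 0.0000 0.0000 0.0000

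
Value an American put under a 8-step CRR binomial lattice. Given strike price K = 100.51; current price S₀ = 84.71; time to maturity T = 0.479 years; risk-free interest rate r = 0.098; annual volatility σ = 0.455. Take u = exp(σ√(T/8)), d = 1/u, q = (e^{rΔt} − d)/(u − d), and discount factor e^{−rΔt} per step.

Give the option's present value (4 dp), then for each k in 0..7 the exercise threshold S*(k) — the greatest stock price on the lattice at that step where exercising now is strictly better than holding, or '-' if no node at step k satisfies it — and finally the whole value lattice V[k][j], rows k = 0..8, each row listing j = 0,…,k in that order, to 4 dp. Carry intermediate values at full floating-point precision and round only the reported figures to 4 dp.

price = 18.9351
boundary = - - 67.8000 60.6565 67.8000 75.7848 67.8000 75.7848
tree:
18.9351
25.2994 12.7578
32.7100 18.1448 7.4905
39.8535 24.8806 11.5846 3.4612
46.2444 32.7100 17.3000 5.9732 0.9757
51.9619 39.8535 24.7252 10.0363 1.9572 0.0000
57.0770 46.2444 32.7100 16.2293 3.9263 0.0000 0.0000
61.6532 51.9619 39.8535 24.7252 7.8763 0.0000 0.0000 0.0000
65.7472 57.0770 46.2444 32.7100 15.8000 0.0000 0.0000 0.0000 0.0000

Δt=0.05987, u=1.11777, d=0.89464, q=0.49857, disc=e^(-rΔt)=0.99415
k=8 terminal: V=max(K-S,0) → 65.7472 57.0770 46.2444 32.7100 15.8000 0.0000 0.0000 0.0000 0.0000
k=7: j=0 S=38.8568 intr=61.6532 cont=61.0651 V=61.6532[EX]; j=1 S=48.5481 intr=51.9619 cont=51.3738 V=51.9619[EX]; j=2 S=60.6565 intr=39.8535 cont=39.2655 V=39.8535[EX]; j=3 S=75.7848 intr=24.7252 cont=24.1371 V=24.7252[EX]; j=4 S=94.6863 intr=5.8237 cont=7.8763 V=7.8763[hold]; j=5 S=118.3020 intr=0.0000 cont=0.0000 V=0.0000[hold]; j=6 S=147.8077 intr=0.0000 cont=0.0000 V=0.0000[hold]; j=7 S=184.6723 intr=0.0000 cont=0.0000 V=0.0000[hold]  S*(7)=75.7848
k=6: j=0 S=43.4330 intr=57.0770 cont=56.4889 V=57.0770[EX]; j=1 S=54.2656 intr=46.2444 cont=45.6563 V=46.2444[EX]; j=2 S=67.8000 intr=32.7100 cont=32.1219 V=32.7100[EX]; j=3 S=84.7100 intr=15.8000 cont=16.2293 V=16.2293[hold]; j=4 S=105.8375 intr=0.0000 cont=3.9263 V=3.9263[hold]; j=5 S=132.2344 intr=0.0000 cont=0.0000 V=0.0000[hold]; j=6 S=165.2150 intr=0.0000 cont=0.0000 V=0.0000[hold]  S*(6)=67.8000
k=5: j=0 S=48.5481 intr=51.9619 cont=51.3738 V=51.9619[EX]; j=1 S=60.6565 intr=39.8535 cont=39.2655 V=39.8535[EX]; j=2 S=75.7848 intr=24.7252 cont=24.3499 V=24.7252[EX]; j=3 S=94.6863 intr=5.8237 cont=10.0363 V=10.0363[hold]; j=4 S=118.3020 intr=0.0000 cont=1.9572 V=1.9572[hold]; j=5 S=147.8077 intr=0.0000 cont=0.0000 V=0.0000[hold]  S*(5)=75.7848
k=4: j=0 S=54.2656 intr=46.2444 cont=45.6563 V=46.2444[EX]; j=1 S=67.8000 intr=32.7100 cont=32.1219 V=32.7100[EX]; j=2 S=84.7100 intr=15.8000 cont=17.3000 V=17.3000[hold]; j=3 S=105.8375 intr=0.0000 cont=5.9732 V=5.9732[hold]; j=4 S=132.2344 intr=0.0000 cont=0.9757 V=0.9757[hold]  S*(4)=67.8000
k=3: j=0 S=60.6565 intr=39.8535 cont=39.2655 V=39.8535[EX]; j=1 S=75.7848 intr=24.7252 cont=24.8806 V=24.8806[hold]; j=2 S=94.6863 intr=5.8237 cont=11.5846 V=11.5846[hold]; j=3 S=118.3020 intr=0.0000 cont=3.4612 V=3.4612[hold]  S*(3)=60.6565
k=2: j=0 S=67.8000 intr=32.7100 cont=32.1990 V=32.7100[EX]; j=1 S=84.7100 intr=15.8000 cont=18.1448 V=18.1448[hold]; j=2 S=105.8375 intr=0.0000 cont=7.4905 V=7.4905[hold]  S*(2)=67.8000
k=1: j=0 S=75.7848 intr=24.7252 cont=25.2994 V=25.2994[hold]; j=1 S=94.6863 intr=5.8237 cont=12.7578 V=12.7578[hold]  S*(1)=-
k=0: j=0 S=84.7100 intr=15.8000 cont=18.9351 V=18.9351[hold]  S*(0)=-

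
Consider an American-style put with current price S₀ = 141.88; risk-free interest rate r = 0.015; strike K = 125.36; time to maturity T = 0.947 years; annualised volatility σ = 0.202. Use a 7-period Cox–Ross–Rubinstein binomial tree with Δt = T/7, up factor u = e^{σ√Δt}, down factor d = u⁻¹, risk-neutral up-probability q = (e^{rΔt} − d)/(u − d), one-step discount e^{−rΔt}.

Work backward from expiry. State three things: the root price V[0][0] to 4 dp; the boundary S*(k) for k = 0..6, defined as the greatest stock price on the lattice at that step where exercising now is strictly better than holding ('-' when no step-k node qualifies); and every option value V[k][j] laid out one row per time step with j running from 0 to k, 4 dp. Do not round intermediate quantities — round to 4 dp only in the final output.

params: Δt=0.13529 u=1.07713 d=0.92839 q=0.49509 e^(-rΔt)=0.99797
t_7 payoffs: 41.0167 27.5045 11.8277 0.0000 0.0000 0.0000 0.0000 0.0000
t_6: node(6,0) S=90.8485 payoff=34.5115 vs cont=34.2574 → 34.5115 [stop]  node(6,1) S=105.4028 payoff=19.9572 vs cont=19.7030 → 19.9572 [stop]  node(6,2) S=122.2888 payoff=3.0712 vs cont=5.9598 → 5.9598 [wait]  node(6,3) S=141.8800 payoff=0.0000 vs cont=0.0000 → 0.0000 [wait]  node(6,4) S=164.6098 payoff=0.0000 vs cont=0.0000 → 0.0000 [wait]  node(6,5) S=190.9810 payoff=0.0000 vs cont=0.0000 → 0.0000 [wait]  node(6,6) S=221.5769 payoff=0.0000 vs cont=0.0000 → 0.0000 [wait]  ⇒ S*(6)=105.4028
t_5: node(5,0) S=97.8555 payoff=27.5045 vs cont=27.2504 → 27.5045 [stop]  node(5,1) S=113.5323 payoff=11.8277 vs cont=13.0008 → 13.0008 [wait]  node(5,2) S=131.7207 payoff=0.0000 vs cont=3.0030 → 3.0030 [wait]  node(5,3) S=152.8229 payoff=0.0000 vs cont=0.0000 → 0.0000 [wait]  node(5,4) S=177.3058 payoff=0.0000 vs cont=0.0000 → 0.0000 [wait]  node(5,5) S=205.7109 payoff=0.0000 vs cont=0.0000 → 0.0000 [wait]  ⇒ S*(5)=97.8555
t_4: node(4,0) S=105.4028 payoff=19.9572 vs cont=20.2826 → 20.2826 [wait]  node(4,1) S=122.2888 payoff=3.0712 vs cont=8.0347 → 8.0347 [wait]  node(4,2) S=141.8800 payoff=0.0000 vs cont=1.5132 → 1.5132 [wait]  node(4,3) S=164.6098 payoff=0.0000 vs cont=0.0000 → 0.0000 [wait]  node(4,4) S=190.9810 payoff=0.0000 vs cont=0.0000 → 0.0000 [wait]  ⇒ S*(4)=-
t_3: node(3,0) S=113.5323 payoff=11.8277 vs cont=14.1899 → 14.1899 [wait]  node(3,1) S=131.7207 payoff=0.0000 vs cont=4.7962 → 4.7962 [wait]  node(3,2) S=152.8229 payoff=0.0000 vs cont=0.7625 → 0.7625 [wait]  node(3,3) S=177.3058 payoff=0.0000 vs cont=0.0000 → 0.0000 [wait]  ⇒ S*(3)=-
t_2: node(2,0) S=122.2888 payoff=3.0712 vs cont=9.5198 → 9.5198 [wait]  node(2,1) S=141.8800 payoff=0.0000 vs cont=2.7935 → 2.7935 [wait]  node(2,2) S=164.6098 payoff=0.0000 vs cont=0.3842 → 0.3842 [wait]  ⇒ S*(2)=-
t_1: node(1,0) S=131.7207 payoff=0.0000 vs cont=6.1771 → 6.1771 [wait]  node(1,1) S=152.8229 payoff=0.0000 vs cont=1.5974 → 1.5974 [wait]  ⇒ S*(1)=-
t_0: node(0,0) S=141.8800 payoff=0.0000 vs cont=3.9018 → 3.9018 [wait]  ⇒ S*(0)=-

price = 3.9018
boundary = - - - - - 97.8555 105.4028
tree:
3.9018
6.1771 1.5974
9.5198 2.7935 0.3842
14.1899 4.7962 0.7625 0.0000
20.2826 8.0347 1.5132 0.0000 0.0000
27.5045 13.0008 3.0030 0.0000 0.0000 0.0000
34.5115 19.9572 5.9598 0.0000 0.0000 0.0000 0.0000
41.0167 27.5045 11.8277 0.0000 0.0000 0.0000 0.0000 0.0000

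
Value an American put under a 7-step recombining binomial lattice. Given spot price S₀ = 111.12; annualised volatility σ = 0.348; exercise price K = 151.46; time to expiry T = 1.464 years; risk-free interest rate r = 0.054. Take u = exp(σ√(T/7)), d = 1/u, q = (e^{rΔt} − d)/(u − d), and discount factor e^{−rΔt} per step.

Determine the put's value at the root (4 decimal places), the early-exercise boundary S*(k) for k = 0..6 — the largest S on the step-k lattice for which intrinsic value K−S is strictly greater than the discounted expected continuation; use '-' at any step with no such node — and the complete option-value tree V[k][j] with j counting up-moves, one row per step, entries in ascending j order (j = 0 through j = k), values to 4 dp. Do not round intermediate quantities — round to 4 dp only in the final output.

Δt=0.20914  u=1.17251  d=0.85287  q=0.49583  discount=0.98877
step 7 (expiry): payoffs max(K−S,0) = 114.9869 101.3174 82.5248 56.6891 21.1705 0.0000 0.0000 0.0000
step 6: (k=6,j=0): S=42.7652, (K−S)⁺=108.6948, hold=106.9939 ⇒ V=108.6948 exercise | (k=6,j=1): S=58.7928, (K−S)⁺=92.6672, hold=90.9663 ⇒ V=92.6672 exercise | (k=6,j=2): S=80.8273, (K−S)⁺=70.6327, hold=68.9318 ⇒ V=70.6327 exercise | (k=6,j=3): S=111.1200, (K−S)⁺=40.3400, hold=38.6391 ⇒ V=40.3400 exercise | (k=6,j=4): S=152.7659, (K−S)⁺=0.0000, hold=10.5537 ⇒ V=10.5537 continue | (k=6,j=5): S=210.0199, (K−S)⁺=0.0000, hold=0.0000 ⇒ V=0.0000 continue | (k=6,j=6): S=288.7317, (K−S)⁺=0.0000, hold=0.0000 ⇒ V=0.0000 continue  boundary S*=111.1200
step 5: (k=5,j=0): S=50.1426, (K−S)⁺=101.3174, hold=99.6165 ⇒ V=101.3174 exercise | (k=5,j=1): S=68.9352, (K−S)⁺=82.5248, hold=80.8239 ⇒ V=82.5248 exercise | (k=5,j=2): S=94.7709, (K−S)⁺=56.6891, hold=54.9881 ⇒ V=56.6891 exercise | (k=5,j=3): S=130.2895, (K−S)⁺=21.1705, hold=25.2839 ⇒ V=25.2839 continue | (k=5,j=4): S=179.1197, (K−S)⁺=0.0000, hold=5.2611 ⇒ V=5.2611 continue | (k=5,j=5): S=246.2507, (K−S)⁺=0.0000, hold=0.0000 ⇒ V=0.0000 continue  boundary S*=94.7709
step 4: (k=4,j=0): S=58.7928, (K−S)⁺=92.6672, hold=90.9663 ⇒ V=92.6672 exercise | (k=4,j=1): S=80.8273, (K−S)⁺=70.6327, hold=68.9318 ⇒ V=70.6327 exercise | (k=4,j=2): S=111.1200, (K−S)⁺=40.3400, hold=40.6557 ⇒ V=40.6557 continue | (k=4,j=3): S=152.7659, (K−S)⁺=0.0000, hold=15.1836 ⇒ V=15.1836 continue | (k=4,j=4): S=210.0199, (K−S)⁺=0.0000, hold=2.6227 ⇒ V=2.6227 continue  boundary S*=80.8273
step 3: (k=3,j=0): S=68.9352, (K−S)⁺=82.5248, hold=80.8239 ⇒ V=82.5248 exercise | (k=3,j=1): S=94.7709, (K−S)⁺=56.6891, hold=55.1429 ⇒ V=56.6891 exercise | (k=3,j=2): S=130.2895, (K−S)⁺=21.1705, hold=27.7111 ⇒ V=27.7111 continue | (k=3,j=3): S=179.1197, (K−S)⁺=0.0000, hold=8.8549 ⇒ V=8.8549 continue  boundary S*=94.7709
step 2: (k=2,j=0): S=80.8273, (K−S)⁺=70.6327, hold=68.9318 ⇒ V=70.6327 exercise | (k=2,j=1): S=111.1200, (K−S)⁺=40.3400, hold=41.8457 ⇒ V=41.8457 continue | (k=2,j=2): S=152.7659, (K−S)⁺=0.0000, hold=18.1555 ⇒ V=18.1555 continue  boundary S*=80.8273
step 1: (k=1,j=0): S=94.7709, (K−S)⁺=56.6891, hold=55.7263 ⇒ V=56.6891 exercise | (k=1,j=1): S=130.2895, (K−S)⁺=21.1705, hold=29.7613 ⇒ V=29.7613 continue  boundary S*=94.7709
step 0: (k=0,j=0): S=111.1200, (K−S)⁺=40.3400, hold=42.8508 ⇒ V=42.8508 continue  boundary S*=-

price = 42.8508
boundary = - 94.7709 80.8273 94.7709 80.8273 94.7709 111.1200
tree:
42.8508
56.6891 29.7613
70.6327 41.8457 18.1555
82.5248 56.6891 27.7111 8.8549
92.6672 70.6327 40.6557 15.1836 2.6227
101.3174 82.5248 56.6891 25.2839 5.2611 0.0000
108.6948 92.6672 70.6327 40.3400 10.5537 0.0000 0.0000
114.9869 101.3174 82.5248 56.6891 21.1705 0.0000 0.0000 0.0000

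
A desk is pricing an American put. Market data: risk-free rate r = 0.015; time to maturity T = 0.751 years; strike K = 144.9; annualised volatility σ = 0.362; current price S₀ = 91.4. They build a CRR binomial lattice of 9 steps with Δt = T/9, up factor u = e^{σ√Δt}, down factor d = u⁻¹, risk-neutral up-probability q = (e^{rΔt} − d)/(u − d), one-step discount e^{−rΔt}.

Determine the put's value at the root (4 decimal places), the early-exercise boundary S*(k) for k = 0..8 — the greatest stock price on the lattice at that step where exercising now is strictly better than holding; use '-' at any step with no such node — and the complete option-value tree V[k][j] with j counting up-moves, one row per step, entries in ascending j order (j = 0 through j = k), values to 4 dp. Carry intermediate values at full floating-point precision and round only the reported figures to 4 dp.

price = 53.9355
boundary = - 82.3251 74.1511 82.3251 91.4000 82.3251 91.4000 101.4753 112.6613
tree:
53.9355
62.5749 44.7116
70.7489 53.6413 35.1491
78.1112 62.5749 44.0977 25.5410
84.7425 70.7489 53.5000 34.0212 16.4156
90.7155 78.1112 62.5749 43.5844 23.7441 8.5148
96.0954 84.7425 70.7489 53.5000 32.9501 13.8272 2.7786
100.9411 90.7155 78.1112 62.5749 43.4247 21.6822 5.3488 0.0000
105.3057 96.0954 84.7425 70.7489 53.5000 32.2387 10.2962 0.0000 0.0000
109.2370 100.9411 90.7155 78.1112 62.5749 43.4247 19.8197 0.0000 0.0000 0.0000

Δt=0.08344, u=1.11023, d=0.90071, q=0.47986, disc=e^(-rΔt)=0.99875
k=9 terminal: V=max(K-S,0) → 109.2370 100.9411 90.7155 78.1112 62.5749 43.4247 19.8197 0.0000 0.0000 0.0000
k=8: j=0 S=39.5943 intr=105.3057 cont=105.1244 V=105.3057[EX]; j=1 S=48.8046 intr=96.0954 cont=95.9141 V=96.0954[EX]; j=2 S=60.1575 intr=84.7425 cont=84.5613 V=84.7425[EX]; j=3 S=74.1511 intr=70.7489 cont=70.5676 V=70.7489[EX]; j=4 S=91.4000 intr=53.5000 cont=53.3187 V=53.5000[EX]; j=5 S=112.6613 intr=32.2387 cont=32.0575 V=32.2387[EX]; j=6 S=138.8683 intr=6.0317 cont=10.2962 V=10.2962[hold]; j=7 S=171.1715 intr=0.0000 cont=0.0000 V=0.0000[hold]; j=8 S=210.9890 intr=0.0000 cont=0.0000 V=0.0000[hold]  S*(8)=112.6613
k=7: j=0 S=43.9589 intr=100.9411 cont=100.7598 V=100.9411[EX]; j=1 S=54.1845 intr=90.7155 cont=90.5342 V=90.7155[EX]; j=2 S=66.7888 intr=78.1112 cont=77.9300 V=78.1112[EX]; j=3 S=82.3251 intr=62.5749 cont=62.3937 V=62.5749[EX]; j=4 S=101.4753 intr=43.4247 cont=43.2434 V=43.4247[EX]; j=5 S=125.0803 intr=19.8197 cont=21.6822 V=21.6822[hold]; j=6 S=154.1761 intr=0.0000 cont=5.3488 V=5.3488[hold]; j=7 S=190.0402 intr=0.0000 cont=0.0000 V=0.0000[hold]  S*(7)=101.4753
k=6: j=0 S=48.8046 intr=96.0954 cont=95.9141 V=96.0954[EX]; j=1 S=60.1575 intr=84.7425 cont=84.5613 V=84.7425[EX]; j=2 S=74.1511 intr=70.7489 cont=70.5676 V=70.7489[EX]; j=3 S=91.4000 intr=53.5000 cont=53.3187 V=53.5000[EX]; j=4 S=112.6613 intr=32.2387 cont=32.9501 V=32.9501[hold]; j=5 S=138.8683 intr=6.0317 cont=13.8272 V=13.8272[hold]; j=6 S=171.1715 intr=0.0000 cont=2.7786 V=2.7786[hold]  S*(6)=91.4000
k=5: j=0 S=54.1845 intr=90.7155 cont=90.5342 V=90.7155[EX]; j=1 S=66.7888 intr=78.1112 cont=77.9300 V=78.1112[EX]; j=2 S=82.3251 intr=62.5749 cont=62.3937 V=62.5749[EX]; j=3 S=101.4753 intr=43.4247 cont=43.5844 V=43.5844[hold]; j=4 S=125.0803 intr=19.8197 cont=23.7441 V=23.7441[hold]; j=5 S=154.1761 intr=0.0000 cont=8.5148 V=8.5148[hold]  S*(5)=82.3251
k=4: j=0 S=60.1575 intr=84.7425 cont=84.5613 V=84.7425[EX]; j=1 S=74.1511 intr=70.7489 cont=70.5676 V=70.7489[EX]; j=2 S=91.4000 intr=53.5000 cont=53.3953 V=53.5000[EX]; j=3 S=112.6613 intr=32.2387 cont=34.0212 V=34.0212[hold]; j=4 S=138.8683 intr=6.0317 cont=16.4156 V=16.4156[hold]  S*(4)=91.4000
k=3: j=0 S=66.7888 intr=78.1112 cont=77.9300 V=78.1112[EX]; j=1 S=82.3251 intr=62.5749 cont=62.3937 V=62.5749[EX]; j=2 S=101.4753 intr=43.4247 cont=44.0977 V=44.0977[hold]; j=3 S=125.0803 intr=19.8197 cont=25.5410 V=25.5410[hold]  S*(3)=82.3251
k=2: j=0 S=74.1511 intr=70.7489 cont=70.5676 V=70.7489[EX]; j=1 S=91.4000 intr=53.5000 cont=53.6413 V=53.6413[hold]; j=2 S=112.6613 intr=32.2387 cont=35.1491 V=35.1491[hold]  S*(2)=74.1511
k=1: j=0 S=82.3251 intr=62.5749 cont=62.4614 V=62.5749[EX]; j=1 S=101.4753 intr=43.4247 cont=44.7116 V=44.7116[hold]  S*(1)=82.3251
k=0: j=0 S=91.4000 intr=53.5000 cont=53.9355 V=53.9355[hold]  S*(0)=-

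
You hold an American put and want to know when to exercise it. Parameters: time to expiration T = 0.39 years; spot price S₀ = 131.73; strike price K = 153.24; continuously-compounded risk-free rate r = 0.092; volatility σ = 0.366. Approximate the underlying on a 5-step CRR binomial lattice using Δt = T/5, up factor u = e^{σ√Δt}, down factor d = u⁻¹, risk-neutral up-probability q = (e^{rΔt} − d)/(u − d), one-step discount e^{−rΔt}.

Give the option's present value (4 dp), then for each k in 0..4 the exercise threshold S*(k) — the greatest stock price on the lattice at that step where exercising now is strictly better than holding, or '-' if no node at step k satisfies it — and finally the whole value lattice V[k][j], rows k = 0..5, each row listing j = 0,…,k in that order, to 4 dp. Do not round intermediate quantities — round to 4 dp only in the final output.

price = 24.1053
boundary = - 118.9301 107.3740 118.9301 131.7300
tree:
24.1053
34.3099 14.6272
45.8660 22.9170 6.8574
56.2993 34.3099 12.2787 1.7380
65.7188 45.8660 21.5100 3.5699 0.0000
74.2230 56.2993 34.3099 7.3325 0.0000 0.0000

params: Δt=0.07800 u=1.10763 d=0.90283 q=0.50963 e^(-rΔt)=0.99285
t_5 payoffs: 74.2230 56.2993 34.3099 7.3325 0.0000 0.0000
t_4: node(4,0) S=87.5212 payoff=65.7188 vs cont=64.6231 → 65.7188 [stop]  node(4,1) S=107.3740 payoff=45.8660 vs cont=44.7703 → 45.8660 [stop]  node(4,2) S=131.7300 payoff=21.5100 vs cont=20.4143 → 21.5100 [stop]  node(4,3) S=161.6108 payoff=0.0000 vs cont=3.5699 → 3.5699 [wait]  node(4,4) S=198.2695 payoff=0.0000 vs cont=0.0000 → 0.0000 [wait]  ⇒ S*(4)=131.7300
t_3: node(3,0) S=96.9407 payoff=56.2993 vs cont=55.2036 → 56.2993 [stop]  node(3,1) S=118.9301 payoff=34.3099 vs cont=33.2142 → 34.3099 [stop]  node(3,2) S=145.9075 payoff=7.3325 vs cont=12.2787 → 12.2787 [wait]  node(3,3) S=179.0042 payoff=0.0000 vs cont=1.7380 → 1.7380 [wait]  ⇒ S*(3)=118.9301
t_2: node(2,0) S=107.3740 payoff=45.8660 vs cont=44.7703 → 45.8660 [stop]  node(2,1) S=131.7300 payoff=21.5100 vs cont=22.9170 → 22.9170 [wait]  node(2,2) S=161.6108 payoff=0.0000 vs cont=6.8574 → 6.8574 [wait]  ⇒ S*(2)=107.3740
t_1: node(1,0) S=118.9301 payoff=34.3099 vs cont=33.9261 → 34.3099 [stop]  node(1,1) S=145.9075 payoff=7.3325 vs cont=14.6272 → 14.6272 [wait]  ⇒ S*(1)=118.9301
t_0: node(0,0) S=131.7300 payoff=21.5100 vs cont=24.1053 → 24.1053 [wait]  ⇒ S*(0)=-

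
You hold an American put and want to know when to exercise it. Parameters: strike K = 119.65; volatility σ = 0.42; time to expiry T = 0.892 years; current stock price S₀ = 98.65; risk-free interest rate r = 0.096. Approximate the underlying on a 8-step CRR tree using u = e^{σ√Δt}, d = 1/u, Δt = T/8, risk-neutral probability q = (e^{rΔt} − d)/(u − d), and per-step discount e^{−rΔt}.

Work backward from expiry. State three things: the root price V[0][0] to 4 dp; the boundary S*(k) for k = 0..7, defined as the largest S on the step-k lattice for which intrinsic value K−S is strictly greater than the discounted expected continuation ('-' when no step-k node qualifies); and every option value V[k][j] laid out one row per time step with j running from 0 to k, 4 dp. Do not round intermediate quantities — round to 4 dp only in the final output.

price = 25.1895
boundary = - - 74.5216 85.7412 74.5216 85.7412 74.5216 85.7412
tree:
25.1895
34.2666 16.7680
45.1284 24.2772 9.7139
54.8799 33.9088 15.2888 4.4185
63.3554 45.1284 23.2580 7.7491 1.2252
70.7218 54.8799 33.9088 13.2415 2.4930 0.0000
77.1243 63.3554 45.1284 21.8039 5.0725 0.0000 0.0000
82.6889 70.7218 54.8799 33.9088 10.3209 0.0000 0.0000 0.0000
87.5255 77.1243 63.3554 45.1284 21.0000 0.0000 0.0000 0.0000 0.0000

params: Δt=0.11150 u=1.15056 d=0.86915 q=0.50324 e^(-rΔt)=0.98935
t_8 payoffs: 87.5255 77.1243 63.3554 45.1284 21.0000 0.0000 0.0000 0.0000 0.0000
t_7: node(7,0) S=36.9611 payoff=82.6889 vs cont=81.4150 → 82.6889 [stop]  node(7,1) S=48.9282 payoff=70.7218 vs cont=69.4479 → 70.7218 [stop]  node(7,2) S=64.7701 payoff=54.8799 vs cont=53.6060 → 54.8799 [stop]  node(7,3) S=85.7412 payoff=33.9088 vs cont=32.6349 → 33.9088 [stop]  node(7,4) S=113.5023 payoff=6.1477 vs cont=10.3209 → 10.3209 [wait]  node(7,5) S=150.2518 payoff=0.0000 vs cont=0.0000 → 0.0000 [wait]  node(7,6) S=198.9000 payoff=0.0000 vs cont=0.0000 → 0.0000 [wait]  node(7,7) S=263.2994 payoff=0.0000 vs cont=0.0000 → 0.0000 [wait]  ⇒ S*(7)=85.7412
t_6: node(6,0) S=42.5257 payoff=77.1243 vs cont=75.8504 → 77.1243 [stop]  node(6,1) S=56.2946 payoff=63.3554 vs cont=62.0815 → 63.3554 [stop]  node(6,2) S=74.5216 payoff=45.1284 vs cont=43.8545 → 45.1284 [stop]  node(6,3) S=98.6500 payoff=21.0000 vs cont=21.8039 → 21.8039 [wait]  node(6,4) S=130.5907 payoff=0.0000 vs cont=5.0725 → 5.0725 [wait]  node(6,5) S=172.8730 payoff=0.0000 vs cont=0.0000 → 0.0000 [wait]  node(6,6) S=228.8455 payoff=0.0000 vs cont=0.0000 → 0.0000 [wait]  ⇒ S*(6)=74.5216
t_5: node(5,0) S=48.9282 payoff=70.7218 vs cont=69.4479 → 70.7218 [stop]  node(5,1) S=64.7701 payoff=54.8799 vs cont=53.6060 → 54.8799 [stop]  node(5,2) S=85.7412 payoff=33.9088 vs cont=33.0351 → 33.9088 [stop]  node(5,3) S=113.5023 payoff=6.1477 vs cont=13.2415 → 13.2415 [wait]  node(5,4) S=150.2518 payoff=0.0000 vs cont=2.4930 → 2.4930 [wait]  node(5,5) S=198.9000 payoff=0.0000 vs cont=0.0000 → 0.0000 [wait]  ⇒ S*(5)=85.7412
t_4: node(4,0) S=56.2946 payoff=63.3554 vs cont=62.0815 → 63.3554 [stop]  node(4,1) S=74.5216 payoff=45.1284 vs cont=43.8545 → 45.1284 [stop]  node(4,2) S=98.6500 payoff=21.0000 vs cont=23.2580 → 23.2580 [wait]  node(4,3) S=130.5907 payoff=0.0000 vs cont=7.7491 → 7.7491 [wait]  node(4,4) S=172.8730 payoff=0.0000 vs cont=1.2252 → 1.2252 [wait]  ⇒ S*(4)=74.5216
t_3: node(3,0) S=64.7701 payoff=54.8799 vs cont=53.6060 → 54.8799 [stop]  node(3,1) S=85.7412 payoff=33.9088 vs cont=33.7591 → 33.9088 [stop]  node(3,2) S=113.5023 payoff=6.1477 vs cont=15.2888 → 15.2888 [wait]  node(3,3) S=150.2518 payoff=0.0000 vs cont=4.4185 → 4.4185 [wait]  ⇒ S*(3)=85.7412
t_2: node(2,0) S=74.5216 payoff=45.1284 vs cont=43.8545 → 45.1284 [stop]  node(2,1) S=98.6500 payoff=21.0000 vs cont=24.2772 → 24.2772 [wait]  node(2,2) S=130.5907 payoff=0.0000 vs cont=9.7139 → 9.7139 [wait]  ⇒ S*(2)=74.5216
t_1: node(1,0) S=85.7412 payoff=33.9088 vs cont=34.2666 → 34.2666 [wait]  node(1,1) S=113.5023 payoff=6.1477 vs cont=16.7680 → 16.7680 [wait]  ⇒ S*(1)=-
t_0: node(0,0) S=98.6500 payoff=21.0000 vs cont=25.1895 → 25.1895 [wait]  ⇒ S*(0)=-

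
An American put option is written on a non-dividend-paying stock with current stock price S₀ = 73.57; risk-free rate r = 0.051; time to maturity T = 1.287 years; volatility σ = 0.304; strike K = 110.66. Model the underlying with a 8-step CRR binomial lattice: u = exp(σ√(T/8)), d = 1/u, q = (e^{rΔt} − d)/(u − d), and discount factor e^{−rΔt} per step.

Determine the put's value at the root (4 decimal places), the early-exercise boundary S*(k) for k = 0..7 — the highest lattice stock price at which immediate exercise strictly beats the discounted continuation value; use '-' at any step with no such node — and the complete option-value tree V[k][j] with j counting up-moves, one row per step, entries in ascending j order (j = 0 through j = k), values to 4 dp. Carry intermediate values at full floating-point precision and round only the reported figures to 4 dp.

params: Δt=0.16087 u=1.12968 d=0.88521 q=0.50325 e^(-rΔt)=0.99183
t_8 payoffs: 82.9226 75.2624 65.4866 53.0110 37.0900 16.7721 0.0000 0.0000 0.0000
t_7: node(7,0) S=31.3343 payoff=79.3257 vs cont=78.4215 → 79.3257 [stop]  node(7,1) S=39.9879 payoff=70.6721 vs cont=69.7679 → 70.6721 [stop]  node(7,2) S=51.0314 payoff=59.6286 vs cont=58.7244 → 59.6286 [stop]  node(7,3) S=65.1248 payoff=45.5352 vs cont=44.6310 → 45.5352 [stop]  node(7,4) S=83.1104 payoff=27.5496 vs cont=26.6454 → 27.5496 [stop]  node(7,5) S=106.0630 payoff=4.5970 vs cont=8.2634 → 8.2634 [wait]  node(7,6) S=135.3545 payoff=0.0000 vs cont=0.0000 → 0.0000 [wait]  node(7,7) S=172.7355 payoff=0.0000 vs cont=0.0000 → 0.0000 [wait]  ⇒ S*(7)=83.1104
t_6: node(6,0) S=35.3976 payoff=75.2624 vs cont=74.3582 → 75.2624 [stop]  node(6,1) S=45.1734 payoff=65.4866 vs cont=64.5824 → 65.4866 [stop]  node(6,2) S=57.6490 payoff=53.0110 vs cont=52.1068 → 53.0110 [stop]  node(6,3) S=73.5700 payoff=37.0900 vs cont=36.1858 → 37.0900 [stop]  node(6,4) S=93.8879 payoff=16.7721 vs cont=17.6980 → 17.6980 [wait]  node(6,5) S=119.8170 payoff=0.0000 vs cont=4.0713 → 4.0713 [wait]  node(6,6) S=152.9070 payoff=0.0000 vs cont=0.0000 → 0.0000 [wait]  ⇒ S*(6)=73.5700
t_5: node(5,0) S=39.9879 payoff=70.6721 vs cont=69.7679 → 70.6721 [stop]  node(5,1) S=51.0314 payoff=59.6286 vs cont=58.7244 → 59.6286 [stop]  node(5,2) S=65.1248 payoff=45.5352 vs cont=44.6310 → 45.5352 [stop]  node(5,3) S=83.1104 payoff=27.5496 vs cont=27.1076 → 27.5496 [stop]  node(5,4) S=106.0630 payoff=4.5970 vs cont=10.7517 → 10.7517 [wait]  node(5,5) S=135.3545 payoff=0.0000 vs cont=2.0059 → 2.0059 [wait]  ⇒ S*(5)=83.1104
t_4: node(4,0) S=45.1734 payoff=65.4866 vs cont=64.5824 → 65.4866 [stop]  node(4,1) S=57.6490 payoff=53.0110 vs cont=52.1068 → 53.0110 [stop]  node(4,2) S=73.5700 payoff=37.0900 vs cont=36.1858 → 37.0900 [stop]  node(4,3) S=93.8879 payoff=16.7721 vs cont=18.9400 → 18.9400 [wait]  node(4,4) S=119.8170 payoff=0.0000 vs cont=6.2984 → 6.2984 [wait]  ⇒ S*(4)=73.5700
t_3: node(3,0) S=51.0314 payoff=59.6286 vs cont=58.7244 → 59.6286 [stop]  node(3,1) S=65.1248 payoff=45.5352 vs cont=44.6310 → 45.5352 [stop]  node(3,2) S=83.1104 payoff=27.5496 vs cont=27.7275 → 27.7275 [wait]  node(3,3) S=106.0630 payoff=4.5970 vs cont=12.4753 → 12.4753 [wait]  ⇒ S*(3)=65.1248
t_2: node(2,0) S=57.6490 payoff=53.0110 vs cont=52.1068 → 53.0110 [stop]  node(2,1) S=73.5700 payoff=37.0900 vs cont=36.2746 → 37.0900 [stop]  node(2,2) S=93.8879 payoff=16.7721 vs cont=19.8879 → 19.8879 [wait]  ⇒ S*(2)=73.5700
t_1: node(1,0) S=65.1248 payoff=45.5352 vs cont=44.6310 → 45.5352 [stop]  node(1,1) S=83.1104 payoff=27.5496 vs cont=28.2007 → 28.2007 [wait]  ⇒ S*(1)=65.1248
t_0: node(0,0) S=73.5700 payoff=37.0900 vs cont=36.5107 → 37.0900 [stop]  ⇒ S*(0)=73.5700

price = 37.0900
boundary = 73.5700 65.1248 73.5700 65.1248 73.5700 83.1104 73.5700 83.1104
tree:
37.0900
45.5352 28.2007
53.0110 37.0900 19.8879
59.6286 45.5352 27.7275 12.4753
65.4866 53.0110 37.0900 18.9400 6.2984
70.6721 59.6286 45.5352 27.5496 10.7517 2.0059
75.2624 65.4866 53.0110 37.0900 17.6980 4.0713 0.0000
79.3257 70.6721 59.6286 45.5352 27.5496 8.2634 0.0000 0.0000
82.9226 75.2624 65.4866 53.0110 37.0900 16.7721 0.0000 0.0000 0.0000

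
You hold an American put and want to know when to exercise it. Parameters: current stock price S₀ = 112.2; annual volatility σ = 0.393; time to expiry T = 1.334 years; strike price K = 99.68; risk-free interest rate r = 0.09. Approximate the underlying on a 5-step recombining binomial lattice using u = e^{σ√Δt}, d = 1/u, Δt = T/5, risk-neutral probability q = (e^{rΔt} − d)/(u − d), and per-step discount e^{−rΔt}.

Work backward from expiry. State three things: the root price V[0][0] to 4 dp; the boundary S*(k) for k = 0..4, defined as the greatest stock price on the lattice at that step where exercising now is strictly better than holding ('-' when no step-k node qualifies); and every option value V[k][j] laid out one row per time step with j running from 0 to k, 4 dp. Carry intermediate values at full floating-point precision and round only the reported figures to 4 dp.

params: Δt=0.26680 u=1.22507 d=0.81628 q=0.50888 e^(-rΔt)=0.97627
t_5 payoffs: 59.0174 38.6541 8.0931 0.0000 0.0000 0.0000
t_4: node(4,0) S=49.8143 payoff=49.8657 vs cont=47.5007 → 49.8657 [stop]  node(4,1) S=74.7607 payoff=24.9193 vs cont=22.5543 → 24.9193 [stop]  node(4,2) S=112.2000 payoff=0.0000 vs cont=3.8804 → 3.8804 [wait]  node(4,3) S=168.3884 payoff=0.0000 vs cont=0.0000 → 0.0000 [wait]  node(4,4) S=252.7152 payoff=0.0000 vs cont=0.0000 → 0.0000 [wait]  ⇒ S*(4)=74.7607
t_3: node(3,0) S=61.0259 payoff=38.6541 vs cont=36.2891 → 38.6541 [stop]  node(3,1) S=91.5869 payoff=8.0931 vs cont=13.8759 → 13.8759 [wait]  node(3,2) S=137.4525 payoff=0.0000 vs cont=1.8606 → 1.8606 [wait]  node(3,3) S=206.2870 payoff=0.0000 vs cont=0.0000 → 0.0000 [wait]  ⇒ S*(3)=61.0259
t_2: node(2,0) S=74.7607 payoff=24.9193 vs cont=25.4271 → 25.4271 [wait]  node(2,1) S=112.2000 payoff=0.0000 vs cont=7.5774 → 7.5774 [wait]  node(2,2) S=168.3884 payoff=0.0000 vs cont=0.8921 → 0.8921 [wait]  ⇒ S*(2)=-
t_1: node(1,0) S=91.5869 payoff=8.0931 vs cont=15.9561 → 15.9561 [wait]  node(1,1) S=137.4525 payoff=0.0000 vs cont=4.0764 → 4.0764 [wait]  ⇒ S*(1)=-
t_0: node(0,0) S=112.2000 payoff=0.0000 vs cont=9.6756 → 9.6756 [wait]  ⇒ S*(0)=-

price = 9.6756
boundary = - - - 61.0259 74.7607
tree:
9.6756
15.9561 4.0764
25.4271 7.5774 0.8921
38.6541 13.8759 1.8606 0.0000
49.8657 24.9193 3.8804 0.0000 0.0000
59.0174 38.6541 8.0931 0.0000 0.0000 0.0000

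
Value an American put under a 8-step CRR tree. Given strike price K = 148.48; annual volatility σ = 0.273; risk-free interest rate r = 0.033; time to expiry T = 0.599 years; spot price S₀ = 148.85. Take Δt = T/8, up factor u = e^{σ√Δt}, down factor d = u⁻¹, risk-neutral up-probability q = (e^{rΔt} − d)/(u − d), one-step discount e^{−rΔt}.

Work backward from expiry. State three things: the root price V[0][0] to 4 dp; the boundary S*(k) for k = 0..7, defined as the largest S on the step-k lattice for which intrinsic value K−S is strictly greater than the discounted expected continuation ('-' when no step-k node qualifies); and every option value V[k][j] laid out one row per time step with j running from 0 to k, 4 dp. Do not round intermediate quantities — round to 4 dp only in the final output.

Δt=0.07487  u=1.07756  d=0.92802  q=0.49788  discount=0.99753
step 8 (expiry): payoffs max(K−S,0) = 66.5943 53.3991 38.0776 20.2872 0.0000 0.0000 0.0000 0.0000 0.0000
step 7: (k=7,j=0): S=88.2370, (K−S)⁺=60.2430, hold=59.8766 ⇒ V=60.2430 exercise | (k=7,j=1): S=102.4557, (K−S)⁺=46.0243, hold=45.6579 ⇒ V=46.0243 exercise | (k=7,j=2): S=118.9655, (K−S)⁺=29.5145, hold=29.1481 ⇒ V=29.5145 exercise | (k=7,j=3): S=138.1358, (K−S)⁺=10.3442, hold=10.1615 ⇒ V=10.3442 exercise | (k=7,j=4): S=160.3952, (K−S)⁺=0.0000, hold=0.0000 ⇒ V=0.0000 continue | (k=7,j=5): S=186.2415, (K−S)⁺=0.0000, hold=0.0000 ⇒ V=0.0000 continue | (k=7,j=6): S=216.2528, (K−S)⁺=0.0000, hold=0.0000 ⇒ V=0.0000 continue | (k=7,j=7): S=251.1001, (K−S)⁺=0.0000, hold=0.0000 ⇒ V=0.0000 continue  boundary S*=138.1358
step 6: (k=6,j=0): S=95.0809, (K−S)⁺=53.3991, hold=53.0327 ⇒ V=53.3991 exercise | (k=6,j=1): S=110.4024, (K−S)⁺=38.0776, hold=37.7112 ⇒ V=38.0776 exercise | (k=6,j=2): S=128.1928, (K−S)⁺=20.2872, hold=19.9208 ⇒ V=20.2872 exercise | (k=6,j=3): S=148.8500, (K−S)⁺=0.0000, hold=5.1812 ⇒ V=5.1812 continue | (k=6,j=4): S=172.8359, (K−S)⁺=0.0000, hold=0.0000 ⇒ V=0.0000 continue | (k=6,j=5): S=200.6870, (K−S)⁺=0.0000, hold=0.0000 ⇒ V=0.0000 continue | (k=6,j=6): S=233.0260, (K−S)⁺=0.0000, hold=0.0000 ⇒ V=0.0000 continue  boundary S*=128.1928
step 5: (k=5,j=0): S=102.4557, (K−S)⁺=46.0243, hold=45.6579 ⇒ V=46.0243 exercise | (k=5,j=1): S=118.9655, (K−S)⁺=29.5145, hold=29.1481 ⇒ V=29.5145 exercise | (k=5,j=2): S=138.1358, (K−S)⁺=10.3442, hold=12.7348 ⇒ V=12.7348 continue | (k=5,j=3): S=160.3952, (K−S)⁺=0.0000, hold=2.5952 ⇒ V=2.5952 continue | (k=5,j=4): S=186.2415, (K−S)⁺=0.0000, hold=0.0000 ⇒ V=0.0000 continue | (k=5,j=5): S=216.2528, (K−S)⁺=0.0000, hold=0.0000 ⇒ V=0.0000 continue  boundary S*=118.9655
step 4: (k=4,j=0): S=110.4024, (K−S)⁺=38.0776, hold=37.7112 ⇒ V=38.0776 exercise | (k=4,j=1): S=128.1928, (K−S)⁺=20.2872, hold=21.1080 ⇒ V=21.1080 continue | (k=4,j=2): S=148.8500, (K−S)⁺=0.0000, hold=7.6676 ⇒ V=7.6676 continue | (k=4,j=3): S=172.8359, (K−S)⁺=0.0000, hold=1.2999 ⇒ V=1.2999 continue | (k=4,j=4): S=200.6870, (K−S)⁺=0.0000, hold=0.0000 ⇒ V=0.0000 continue  boundary S*=110.4024
step 3: (k=3,j=0): S=118.9655, (K−S)⁺=29.5145, hold=29.5557 ⇒ V=29.5557 continue | (k=3,j=1): S=138.1358, (K−S)⁺=10.3442, hold=14.3808 ⇒ V=14.3808 continue | (k=3,j=2): S=160.3952, (K−S)⁺=0.0000, hold=4.4862 ⇒ V=4.4862 continue | (k=3,j=3): S=186.2415, (K−S)⁺=0.0000, hold=0.6511 ⇒ V=0.6511 continue  boundary S*=-
step 2: (k=2,j=0): S=128.1928, (K−S)⁺=20.2872, hold=21.9462 ⇒ V=21.9462 continue | (k=2,j=1): S=148.8500, (K−S)⁺=0.0000, hold=9.4311 ⇒ V=9.4311 continue | (k=2,j=2): S=172.8359, (K−S)⁺=0.0000, hold=2.5704 ⇒ V=2.5704 continue  boundary S*=-
step 1: (k=1,j=0): S=138.1358, (K−S)⁺=10.3442, hold=15.6765 ⇒ V=15.6765 continue | (k=1,j=1): S=160.3952, (K−S)⁺=0.0000, hold=6.0005 ⇒ V=6.0005 continue  boundary S*=-
step 0: (k=0,j=0): S=148.8500, (K−S)⁺=0.0000, hold=10.8322 ⇒ V=10.8322 continue  boundary S*=-

price = 10.8322
boundary = - - - - 110.4024 118.9655 128.1928 138.1358
tree:
10.8322
15.6765 6.0005
21.9462 9.4311 2.5704
29.5557 14.3808 4.4862 0.6511
38.0776 21.1080 7.6676 1.2999 0.0000
46.0243 29.5145 12.7348 2.5952 0.0000 0.0000
53.3991 38.0776 20.2872 5.1812 0.0000 0.0000 0.0000
60.2430 46.0243 29.5145 10.3442 0.0000 0.0000 0.0000 0.0000
66.5943 53.3991 38.0776 20.2872 0.0000 0.0000 0.0000 0.0000 0.0000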